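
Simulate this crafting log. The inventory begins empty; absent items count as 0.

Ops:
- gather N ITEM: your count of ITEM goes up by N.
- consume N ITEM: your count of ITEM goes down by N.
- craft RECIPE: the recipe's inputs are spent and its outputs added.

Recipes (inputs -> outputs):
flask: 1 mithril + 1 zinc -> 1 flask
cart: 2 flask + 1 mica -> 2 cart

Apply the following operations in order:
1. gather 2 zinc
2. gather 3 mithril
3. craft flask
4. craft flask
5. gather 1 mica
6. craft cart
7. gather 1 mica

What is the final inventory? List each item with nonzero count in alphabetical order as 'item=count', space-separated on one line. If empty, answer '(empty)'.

After 1 (gather 2 zinc): zinc=2
After 2 (gather 3 mithril): mithril=3 zinc=2
After 3 (craft flask): flask=1 mithril=2 zinc=1
After 4 (craft flask): flask=2 mithril=1
After 5 (gather 1 mica): flask=2 mica=1 mithril=1
After 6 (craft cart): cart=2 mithril=1
After 7 (gather 1 mica): cart=2 mica=1 mithril=1

Answer: cart=2 mica=1 mithril=1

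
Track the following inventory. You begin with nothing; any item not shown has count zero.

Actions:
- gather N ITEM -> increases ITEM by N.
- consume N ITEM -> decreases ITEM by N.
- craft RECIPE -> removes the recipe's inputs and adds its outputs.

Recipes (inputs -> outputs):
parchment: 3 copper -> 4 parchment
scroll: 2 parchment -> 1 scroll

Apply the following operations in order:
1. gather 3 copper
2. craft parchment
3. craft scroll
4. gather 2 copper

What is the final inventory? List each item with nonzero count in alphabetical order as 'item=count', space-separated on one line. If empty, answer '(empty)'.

Answer: copper=2 parchment=2 scroll=1

Derivation:
After 1 (gather 3 copper): copper=3
After 2 (craft parchment): parchment=4
After 3 (craft scroll): parchment=2 scroll=1
After 4 (gather 2 copper): copper=2 parchment=2 scroll=1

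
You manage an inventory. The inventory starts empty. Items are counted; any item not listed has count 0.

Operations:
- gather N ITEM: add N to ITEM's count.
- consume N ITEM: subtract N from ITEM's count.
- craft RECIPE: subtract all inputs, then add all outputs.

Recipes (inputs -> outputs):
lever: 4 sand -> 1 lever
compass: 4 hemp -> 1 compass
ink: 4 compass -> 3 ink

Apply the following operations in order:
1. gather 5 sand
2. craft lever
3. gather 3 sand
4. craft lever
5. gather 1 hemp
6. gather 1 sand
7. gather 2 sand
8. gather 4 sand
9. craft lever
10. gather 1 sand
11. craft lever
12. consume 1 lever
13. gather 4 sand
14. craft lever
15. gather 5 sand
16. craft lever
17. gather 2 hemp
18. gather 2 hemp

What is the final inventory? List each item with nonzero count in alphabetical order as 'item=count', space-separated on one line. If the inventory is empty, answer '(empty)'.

After 1 (gather 5 sand): sand=5
After 2 (craft lever): lever=1 sand=1
After 3 (gather 3 sand): lever=1 sand=4
After 4 (craft lever): lever=2
After 5 (gather 1 hemp): hemp=1 lever=2
After 6 (gather 1 sand): hemp=1 lever=2 sand=1
After 7 (gather 2 sand): hemp=1 lever=2 sand=3
After 8 (gather 4 sand): hemp=1 lever=2 sand=7
After 9 (craft lever): hemp=1 lever=3 sand=3
After 10 (gather 1 sand): hemp=1 lever=3 sand=4
After 11 (craft lever): hemp=1 lever=4
After 12 (consume 1 lever): hemp=1 lever=3
After 13 (gather 4 sand): hemp=1 lever=3 sand=4
After 14 (craft lever): hemp=1 lever=4
After 15 (gather 5 sand): hemp=1 lever=4 sand=5
After 16 (craft lever): hemp=1 lever=5 sand=1
After 17 (gather 2 hemp): hemp=3 lever=5 sand=1
After 18 (gather 2 hemp): hemp=5 lever=5 sand=1

Answer: hemp=5 lever=5 sand=1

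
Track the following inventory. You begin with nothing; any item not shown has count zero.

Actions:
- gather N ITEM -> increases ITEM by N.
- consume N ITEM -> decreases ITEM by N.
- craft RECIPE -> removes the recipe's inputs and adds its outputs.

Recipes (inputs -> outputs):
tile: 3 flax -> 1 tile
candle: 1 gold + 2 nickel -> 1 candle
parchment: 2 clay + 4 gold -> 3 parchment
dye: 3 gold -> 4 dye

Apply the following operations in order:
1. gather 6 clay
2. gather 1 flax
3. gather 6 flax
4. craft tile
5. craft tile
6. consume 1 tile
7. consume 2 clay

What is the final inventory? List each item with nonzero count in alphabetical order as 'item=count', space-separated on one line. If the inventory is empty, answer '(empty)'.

After 1 (gather 6 clay): clay=6
After 2 (gather 1 flax): clay=6 flax=1
After 3 (gather 6 flax): clay=6 flax=7
After 4 (craft tile): clay=6 flax=4 tile=1
After 5 (craft tile): clay=6 flax=1 tile=2
After 6 (consume 1 tile): clay=6 flax=1 tile=1
After 7 (consume 2 clay): clay=4 flax=1 tile=1

Answer: clay=4 flax=1 tile=1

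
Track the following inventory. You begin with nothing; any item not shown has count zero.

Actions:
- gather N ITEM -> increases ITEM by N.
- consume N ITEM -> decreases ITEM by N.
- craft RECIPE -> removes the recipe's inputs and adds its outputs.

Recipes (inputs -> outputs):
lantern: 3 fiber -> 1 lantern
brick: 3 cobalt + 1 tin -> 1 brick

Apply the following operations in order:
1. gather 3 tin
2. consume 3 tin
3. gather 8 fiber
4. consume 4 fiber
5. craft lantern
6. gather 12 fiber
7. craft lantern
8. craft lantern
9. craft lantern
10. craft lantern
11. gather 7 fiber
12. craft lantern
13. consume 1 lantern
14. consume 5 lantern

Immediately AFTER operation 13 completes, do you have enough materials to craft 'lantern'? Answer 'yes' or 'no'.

Answer: yes

Derivation:
After 1 (gather 3 tin): tin=3
After 2 (consume 3 tin): (empty)
After 3 (gather 8 fiber): fiber=8
After 4 (consume 4 fiber): fiber=4
After 5 (craft lantern): fiber=1 lantern=1
After 6 (gather 12 fiber): fiber=13 lantern=1
After 7 (craft lantern): fiber=10 lantern=2
After 8 (craft lantern): fiber=7 lantern=3
After 9 (craft lantern): fiber=4 lantern=4
After 10 (craft lantern): fiber=1 lantern=5
After 11 (gather 7 fiber): fiber=8 lantern=5
After 12 (craft lantern): fiber=5 lantern=6
After 13 (consume 1 lantern): fiber=5 lantern=5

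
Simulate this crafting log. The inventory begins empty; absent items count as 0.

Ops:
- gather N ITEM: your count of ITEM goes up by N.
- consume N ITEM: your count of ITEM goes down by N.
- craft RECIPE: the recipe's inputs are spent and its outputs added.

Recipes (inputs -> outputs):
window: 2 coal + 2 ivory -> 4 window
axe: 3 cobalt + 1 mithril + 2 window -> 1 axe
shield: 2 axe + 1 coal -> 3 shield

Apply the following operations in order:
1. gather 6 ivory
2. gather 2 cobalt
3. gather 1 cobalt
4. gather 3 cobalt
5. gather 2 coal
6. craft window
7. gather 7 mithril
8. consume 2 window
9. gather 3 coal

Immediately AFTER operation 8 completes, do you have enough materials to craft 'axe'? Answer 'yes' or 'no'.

After 1 (gather 6 ivory): ivory=6
After 2 (gather 2 cobalt): cobalt=2 ivory=6
After 3 (gather 1 cobalt): cobalt=3 ivory=6
After 4 (gather 3 cobalt): cobalt=6 ivory=6
After 5 (gather 2 coal): coal=2 cobalt=6 ivory=6
After 6 (craft window): cobalt=6 ivory=4 window=4
After 7 (gather 7 mithril): cobalt=6 ivory=4 mithril=7 window=4
After 8 (consume 2 window): cobalt=6 ivory=4 mithril=7 window=2

Answer: yes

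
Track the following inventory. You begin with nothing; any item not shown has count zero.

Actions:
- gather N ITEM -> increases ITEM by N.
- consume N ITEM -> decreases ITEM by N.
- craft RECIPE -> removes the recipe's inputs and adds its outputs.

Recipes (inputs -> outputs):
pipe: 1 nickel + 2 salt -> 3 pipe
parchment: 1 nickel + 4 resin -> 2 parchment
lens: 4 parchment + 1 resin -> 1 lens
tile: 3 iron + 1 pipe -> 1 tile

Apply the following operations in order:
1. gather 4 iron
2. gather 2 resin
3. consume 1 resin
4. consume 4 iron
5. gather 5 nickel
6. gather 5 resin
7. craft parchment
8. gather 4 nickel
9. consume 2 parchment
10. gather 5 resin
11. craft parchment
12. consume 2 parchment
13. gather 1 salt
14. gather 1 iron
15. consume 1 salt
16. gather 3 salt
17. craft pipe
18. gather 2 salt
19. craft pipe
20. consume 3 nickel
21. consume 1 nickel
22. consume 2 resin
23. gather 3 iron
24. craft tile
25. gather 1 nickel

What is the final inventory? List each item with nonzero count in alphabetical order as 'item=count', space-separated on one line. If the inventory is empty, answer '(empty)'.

Answer: iron=1 nickel=2 pipe=5 resin=1 salt=1 tile=1

Derivation:
After 1 (gather 4 iron): iron=4
After 2 (gather 2 resin): iron=4 resin=2
After 3 (consume 1 resin): iron=4 resin=1
After 4 (consume 4 iron): resin=1
After 5 (gather 5 nickel): nickel=5 resin=1
After 6 (gather 5 resin): nickel=5 resin=6
After 7 (craft parchment): nickel=4 parchment=2 resin=2
After 8 (gather 4 nickel): nickel=8 parchment=2 resin=2
After 9 (consume 2 parchment): nickel=8 resin=2
After 10 (gather 5 resin): nickel=8 resin=7
After 11 (craft parchment): nickel=7 parchment=2 resin=3
After 12 (consume 2 parchment): nickel=7 resin=3
After 13 (gather 1 salt): nickel=7 resin=3 salt=1
After 14 (gather 1 iron): iron=1 nickel=7 resin=3 salt=1
After 15 (consume 1 salt): iron=1 nickel=7 resin=3
After 16 (gather 3 salt): iron=1 nickel=7 resin=3 salt=3
After 17 (craft pipe): iron=1 nickel=6 pipe=3 resin=3 salt=1
After 18 (gather 2 salt): iron=1 nickel=6 pipe=3 resin=3 salt=3
After 19 (craft pipe): iron=1 nickel=5 pipe=6 resin=3 salt=1
After 20 (consume 3 nickel): iron=1 nickel=2 pipe=6 resin=3 salt=1
After 21 (consume 1 nickel): iron=1 nickel=1 pipe=6 resin=3 salt=1
After 22 (consume 2 resin): iron=1 nickel=1 pipe=6 resin=1 salt=1
After 23 (gather 3 iron): iron=4 nickel=1 pipe=6 resin=1 salt=1
After 24 (craft tile): iron=1 nickel=1 pipe=5 resin=1 salt=1 tile=1
After 25 (gather 1 nickel): iron=1 nickel=2 pipe=5 resin=1 salt=1 tile=1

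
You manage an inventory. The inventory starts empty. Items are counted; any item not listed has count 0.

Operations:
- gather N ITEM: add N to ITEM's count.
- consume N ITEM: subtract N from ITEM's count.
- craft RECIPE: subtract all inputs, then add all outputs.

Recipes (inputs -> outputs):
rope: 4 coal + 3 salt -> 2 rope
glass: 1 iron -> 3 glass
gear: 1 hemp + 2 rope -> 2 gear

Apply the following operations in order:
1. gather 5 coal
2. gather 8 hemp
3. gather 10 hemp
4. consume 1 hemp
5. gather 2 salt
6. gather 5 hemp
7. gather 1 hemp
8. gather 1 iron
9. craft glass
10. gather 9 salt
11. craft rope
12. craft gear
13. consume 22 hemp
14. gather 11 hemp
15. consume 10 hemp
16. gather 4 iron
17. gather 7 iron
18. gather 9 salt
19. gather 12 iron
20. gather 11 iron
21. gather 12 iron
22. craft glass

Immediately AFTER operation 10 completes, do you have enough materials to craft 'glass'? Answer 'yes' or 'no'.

Answer: no

Derivation:
After 1 (gather 5 coal): coal=5
After 2 (gather 8 hemp): coal=5 hemp=8
After 3 (gather 10 hemp): coal=5 hemp=18
After 4 (consume 1 hemp): coal=5 hemp=17
After 5 (gather 2 salt): coal=5 hemp=17 salt=2
After 6 (gather 5 hemp): coal=5 hemp=22 salt=2
After 7 (gather 1 hemp): coal=5 hemp=23 salt=2
After 8 (gather 1 iron): coal=5 hemp=23 iron=1 salt=2
After 9 (craft glass): coal=5 glass=3 hemp=23 salt=2
After 10 (gather 9 salt): coal=5 glass=3 hemp=23 salt=11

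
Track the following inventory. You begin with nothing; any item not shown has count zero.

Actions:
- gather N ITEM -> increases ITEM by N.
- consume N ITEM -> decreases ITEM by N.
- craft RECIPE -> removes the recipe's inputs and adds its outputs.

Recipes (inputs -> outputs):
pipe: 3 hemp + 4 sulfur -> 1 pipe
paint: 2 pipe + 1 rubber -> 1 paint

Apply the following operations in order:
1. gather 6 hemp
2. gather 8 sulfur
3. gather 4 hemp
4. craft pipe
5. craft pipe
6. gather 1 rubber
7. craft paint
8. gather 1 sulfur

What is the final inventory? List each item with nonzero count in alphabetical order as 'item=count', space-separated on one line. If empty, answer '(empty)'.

Answer: hemp=4 paint=1 sulfur=1

Derivation:
After 1 (gather 6 hemp): hemp=6
After 2 (gather 8 sulfur): hemp=6 sulfur=8
After 3 (gather 4 hemp): hemp=10 sulfur=8
After 4 (craft pipe): hemp=7 pipe=1 sulfur=4
After 5 (craft pipe): hemp=4 pipe=2
After 6 (gather 1 rubber): hemp=4 pipe=2 rubber=1
After 7 (craft paint): hemp=4 paint=1
After 8 (gather 1 sulfur): hemp=4 paint=1 sulfur=1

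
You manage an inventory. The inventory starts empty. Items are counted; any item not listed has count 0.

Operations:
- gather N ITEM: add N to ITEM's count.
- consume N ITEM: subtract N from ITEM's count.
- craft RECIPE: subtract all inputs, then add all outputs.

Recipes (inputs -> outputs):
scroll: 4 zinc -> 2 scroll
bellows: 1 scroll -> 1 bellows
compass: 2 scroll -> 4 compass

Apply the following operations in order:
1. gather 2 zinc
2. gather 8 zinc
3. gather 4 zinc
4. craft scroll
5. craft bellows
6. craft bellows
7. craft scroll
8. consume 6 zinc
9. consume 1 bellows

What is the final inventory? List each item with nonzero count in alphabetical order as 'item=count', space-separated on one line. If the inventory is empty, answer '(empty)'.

Answer: bellows=1 scroll=2

Derivation:
After 1 (gather 2 zinc): zinc=2
After 2 (gather 8 zinc): zinc=10
After 3 (gather 4 zinc): zinc=14
After 4 (craft scroll): scroll=2 zinc=10
After 5 (craft bellows): bellows=1 scroll=1 zinc=10
After 6 (craft bellows): bellows=2 zinc=10
After 7 (craft scroll): bellows=2 scroll=2 zinc=6
After 8 (consume 6 zinc): bellows=2 scroll=2
After 9 (consume 1 bellows): bellows=1 scroll=2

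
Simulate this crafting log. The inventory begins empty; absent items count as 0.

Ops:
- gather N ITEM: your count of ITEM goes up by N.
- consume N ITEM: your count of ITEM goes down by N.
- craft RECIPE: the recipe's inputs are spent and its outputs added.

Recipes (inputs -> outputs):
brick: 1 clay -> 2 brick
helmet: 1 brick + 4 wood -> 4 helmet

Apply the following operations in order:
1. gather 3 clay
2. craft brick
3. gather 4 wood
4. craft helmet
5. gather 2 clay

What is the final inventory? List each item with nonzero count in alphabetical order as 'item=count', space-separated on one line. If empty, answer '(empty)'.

Answer: brick=1 clay=4 helmet=4

Derivation:
After 1 (gather 3 clay): clay=3
After 2 (craft brick): brick=2 clay=2
After 3 (gather 4 wood): brick=2 clay=2 wood=4
After 4 (craft helmet): brick=1 clay=2 helmet=4
After 5 (gather 2 clay): brick=1 clay=4 helmet=4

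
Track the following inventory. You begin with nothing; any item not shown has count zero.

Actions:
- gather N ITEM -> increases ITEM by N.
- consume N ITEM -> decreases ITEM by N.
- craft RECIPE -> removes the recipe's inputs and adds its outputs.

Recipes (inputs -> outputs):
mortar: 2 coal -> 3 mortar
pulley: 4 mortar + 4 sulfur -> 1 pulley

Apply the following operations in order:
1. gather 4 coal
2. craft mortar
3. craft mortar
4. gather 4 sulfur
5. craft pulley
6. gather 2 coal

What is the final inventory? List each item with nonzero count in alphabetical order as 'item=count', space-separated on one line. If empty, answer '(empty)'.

After 1 (gather 4 coal): coal=4
After 2 (craft mortar): coal=2 mortar=3
After 3 (craft mortar): mortar=6
After 4 (gather 4 sulfur): mortar=6 sulfur=4
After 5 (craft pulley): mortar=2 pulley=1
After 6 (gather 2 coal): coal=2 mortar=2 pulley=1

Answer: coal=2 mortar=2 pulley=1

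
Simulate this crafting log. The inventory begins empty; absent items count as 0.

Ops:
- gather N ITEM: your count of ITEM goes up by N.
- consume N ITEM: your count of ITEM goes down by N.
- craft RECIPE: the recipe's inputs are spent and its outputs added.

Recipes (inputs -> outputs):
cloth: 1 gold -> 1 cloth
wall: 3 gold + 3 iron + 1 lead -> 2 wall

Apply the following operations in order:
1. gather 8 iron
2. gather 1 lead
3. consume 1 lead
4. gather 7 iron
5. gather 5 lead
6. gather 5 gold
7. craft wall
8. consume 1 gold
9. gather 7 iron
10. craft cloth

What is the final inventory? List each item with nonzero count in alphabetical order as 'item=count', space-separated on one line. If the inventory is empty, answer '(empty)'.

After 1 (gather 8 iron): iron=8
After 2 (gather 1 lead): iron=8 lead=1
After 3 (consume 1 lead): iron=8
After 4 (gather 7 iron): iron=15
After 5 (gather 5 lead): iron=15 lead=5
After 6 (gather 5 gold): gold=5 iron=15 lead=5
After 7 (craft wall): gold=2 iron=12 lead=4 wall=2
After 8 (consume 1 gold): gold=1 iron=12 lead=4 wall=2
After 9 (gather 7 iron): gold=1 iron=19 lead=4 wall=2
After 10 (craft cloth): cloth=1 iron=19 lead=4 wall=2

Answer: cloth=1 iron=19 lead=4 wall=2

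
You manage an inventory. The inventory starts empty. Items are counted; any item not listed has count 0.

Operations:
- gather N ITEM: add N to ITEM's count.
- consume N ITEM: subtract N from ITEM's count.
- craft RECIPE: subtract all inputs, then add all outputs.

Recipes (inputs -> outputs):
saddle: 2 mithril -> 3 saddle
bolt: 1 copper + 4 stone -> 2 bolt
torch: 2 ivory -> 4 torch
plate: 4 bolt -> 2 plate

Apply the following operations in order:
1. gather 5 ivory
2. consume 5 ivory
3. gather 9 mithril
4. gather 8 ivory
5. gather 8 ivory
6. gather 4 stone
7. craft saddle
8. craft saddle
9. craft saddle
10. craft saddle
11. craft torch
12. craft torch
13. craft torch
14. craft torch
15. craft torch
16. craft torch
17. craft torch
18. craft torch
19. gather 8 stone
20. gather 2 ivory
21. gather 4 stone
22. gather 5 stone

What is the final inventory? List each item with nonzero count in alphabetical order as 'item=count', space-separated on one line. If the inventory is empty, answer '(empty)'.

After 1 (gather 5 ivory): ivory=5
After 2 (consume 5 ivory): (empty)
After 3 (gather 9 mithril): mithril=9
After 4 (gather 8 ivory): ivory=8 mithril=9
After 5 (gather 8 ivory): ivory=16 mithril=9
After 6 (gather 4 stone): ivory=16 mithril=9 stone=4
After 7 (craft saddle): ivory=16 mithril=7 saddle=3 stone=4
After 8 (craft saddle): ivory=16 mithril=5 saddle=6 stone=4
After 9 (craft saddle): ivory=16 mithril=3 saddle=9 stone=4
After 10 (craft saddle): ivory=16 mithril=1 saddle=12 stone=4
After 11 (craft torch): ivory=14 mithril=1 saddle=12 stone=4 torch=4
After 12 (craft torch): ivory=12 mithril=1 saddle=12 stone=4 torch=8
After 13 (craft torch): ivory=10 mithril=1 saddle=12 stone=4 torch=12
After 14 (craft torch): ivory=8 mithril=1 saddle=12 stone=4 torch=16
After 15 (craft torch): ivory=6 mithril=1 saddle=12 stone=4 torch=20
After 16 (craft torch): ivory=4 mithril=1 saddle=12 stone=4 torch=24
After 17 (craft torch): ivory=2 mithril=1 saddle=12 stone=4 torch=28
After 18 (craft torch): mithril=1 saddle=12 stone=4 torch=32
After 19 (gather 8 stone): mithril=1 saddle=12 stone=12 torch=32
After 20 (gather 2 ivory): ivory=2 mithril=1 saddle=12 stone=12 torch=32
After 21 (gather 4 stone): ivory=2 mithril=1 saddle=12 stone=16 torch=32
After 22 (gather 5 stone): ivory=2 mithril=1 saddle=12 stone=21 torch=32

Answer: ivory=2 mithril=1 saddle=12 stone=21 torch=32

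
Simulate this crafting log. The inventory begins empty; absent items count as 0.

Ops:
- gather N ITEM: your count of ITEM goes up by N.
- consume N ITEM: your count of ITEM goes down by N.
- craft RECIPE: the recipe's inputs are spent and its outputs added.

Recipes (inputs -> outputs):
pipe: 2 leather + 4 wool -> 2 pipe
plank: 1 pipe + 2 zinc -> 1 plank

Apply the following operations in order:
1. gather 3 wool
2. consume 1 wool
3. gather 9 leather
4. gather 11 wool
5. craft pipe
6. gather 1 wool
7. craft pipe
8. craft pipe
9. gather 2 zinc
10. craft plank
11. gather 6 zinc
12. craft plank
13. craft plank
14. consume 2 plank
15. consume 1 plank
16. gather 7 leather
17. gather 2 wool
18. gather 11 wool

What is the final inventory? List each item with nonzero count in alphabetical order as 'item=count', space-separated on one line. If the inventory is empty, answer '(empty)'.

Answer: leather=10 pipe=3 wool=15 zinc=2

Derivation:
After 1 (gather 3 wool): wool=3
After 2 (consume 1 wool): wool=2
After 3 (gather 9 leather): leather=9 wool=2
After 4 (gather 11 wool): leather=9 wool=13
After 5 (craft pipe): leather=7 pipe=2 wool=9
After 6 (gather 1 wool): leather=7 pipe=2 wool=10
After 7 (craft pipe): leather=5 pipe=4 wool=6
After 8 (craft pipe): leather=3 pipe=6 wool=2
After 9 (gather 2 zinc): leather=3 pipe=6 wool=2 zinc=2
After 10 (craft plank): leather=3 pipe=5 plank=1 wool=2
After 11 (gather 6 zinc): leather=3 pipe=5 plank=1 wool=2 zinc=6
After 12 (craft plank): leather=3 pipe=4 plank=2 wool=2 zinc=4
After 13 (craft plank): leather=3 pipe=3 plank=3 wool=2 zinc=2
After 14 (consume 2 plank): leather=3 pipe=3 plank=1 wool=2 zinc=2
After 15 (consume 1 plank): leather=3 pipe=3 wool=2 zinc=2
After 16 (gather 7 leather): leather=10 pipe=3 wool=2 zinc=2
After 17 (gather 2 wool): leather=10 pipe=3 wool=4 zinc=2
After 18 (gather 11 wool): leather=10 pipe=3 wool=15 zinc=2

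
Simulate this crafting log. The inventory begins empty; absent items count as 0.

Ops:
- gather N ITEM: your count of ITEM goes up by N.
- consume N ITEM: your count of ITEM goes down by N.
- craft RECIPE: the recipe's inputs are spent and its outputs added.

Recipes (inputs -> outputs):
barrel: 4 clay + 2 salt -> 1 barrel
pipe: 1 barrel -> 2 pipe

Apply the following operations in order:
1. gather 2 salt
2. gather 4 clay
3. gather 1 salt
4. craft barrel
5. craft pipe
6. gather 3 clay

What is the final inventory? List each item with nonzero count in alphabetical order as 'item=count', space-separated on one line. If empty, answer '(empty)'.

After 1 (gather 2 salt): salt=2
After 2 (gather 4 clay): clay=4 salt=2
After 3 (gather 1 salt): clay=4 salt=3
After 4 (craft barrel): barrel=1 salt=1
After 5 (craft pipe): pipe=2 salt=1
After 6 (gather 3 clay): clay=3 pipe=2 salt=1

Answer: clay=3 pipe=2 salt=1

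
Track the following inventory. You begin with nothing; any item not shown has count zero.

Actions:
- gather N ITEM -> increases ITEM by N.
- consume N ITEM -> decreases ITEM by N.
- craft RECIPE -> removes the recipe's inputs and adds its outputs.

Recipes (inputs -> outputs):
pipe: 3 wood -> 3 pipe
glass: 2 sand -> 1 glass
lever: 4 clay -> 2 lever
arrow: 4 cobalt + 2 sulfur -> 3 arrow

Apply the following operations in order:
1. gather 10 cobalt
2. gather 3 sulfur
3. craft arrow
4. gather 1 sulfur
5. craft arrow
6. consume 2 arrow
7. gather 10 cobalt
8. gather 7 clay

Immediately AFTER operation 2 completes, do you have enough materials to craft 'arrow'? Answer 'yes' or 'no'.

Answer: yes

Derivation:
After 1 (gather 10 cobalt): cobalt=10
After 2 (gather 3 sulfur): cobalt=10 sulfur=3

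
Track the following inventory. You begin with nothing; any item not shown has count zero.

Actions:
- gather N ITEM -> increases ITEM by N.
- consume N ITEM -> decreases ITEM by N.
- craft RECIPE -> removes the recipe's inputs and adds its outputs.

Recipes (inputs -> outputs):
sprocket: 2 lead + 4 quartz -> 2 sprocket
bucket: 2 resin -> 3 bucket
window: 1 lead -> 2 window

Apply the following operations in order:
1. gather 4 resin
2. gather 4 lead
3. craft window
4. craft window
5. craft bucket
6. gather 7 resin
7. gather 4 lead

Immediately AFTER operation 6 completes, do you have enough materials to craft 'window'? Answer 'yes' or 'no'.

After 1 (gather 4 resin): resin=4
After 2 (gather 4 lead): lead=4 resin=4
After 3 (craft window): lead=3 resin=4 window=2
After 4 (craft window): lead=2 resin=4 window=4
After 5 (craft bucket): bucket=3 lead=2 resin=2 window=4
After 6 (gather 7 resin): bucket=3 lead=2 resin=9 window=4

Answer: yes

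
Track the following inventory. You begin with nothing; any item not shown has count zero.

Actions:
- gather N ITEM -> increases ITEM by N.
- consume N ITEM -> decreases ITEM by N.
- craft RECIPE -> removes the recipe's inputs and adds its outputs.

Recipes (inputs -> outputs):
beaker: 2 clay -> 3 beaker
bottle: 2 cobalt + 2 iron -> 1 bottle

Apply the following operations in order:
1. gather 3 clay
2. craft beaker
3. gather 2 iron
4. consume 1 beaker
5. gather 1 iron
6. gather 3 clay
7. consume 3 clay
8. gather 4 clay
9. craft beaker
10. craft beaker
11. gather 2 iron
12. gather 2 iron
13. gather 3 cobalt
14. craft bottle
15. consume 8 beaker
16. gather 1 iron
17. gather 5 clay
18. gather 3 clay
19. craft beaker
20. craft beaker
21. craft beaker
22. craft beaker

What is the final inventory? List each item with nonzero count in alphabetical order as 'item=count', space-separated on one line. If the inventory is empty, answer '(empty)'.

After 1 (gather 3 clay): clay=3
After 2 (craft beaker): beaker=3 clay=1
After 3 (gather 2 iron): beaker=3 clay=1 iron=2
After 4 (consume 1 beaker): beaker=2 clay=1 iron=2
After 5 (gather 1 iron): beaker=2 clay=1 iron=3
After 6 (gather 3 clay): beaker=2 clay=4 iron=3
After 7 (consume 3 clay): beaker=2 clay=1 iron=3
After 8 (gather 4 clay): beaker=2 clay=5 iron=3
After 9 (craft beaker): beaker=5 clay=3 iron=3
After 10 (craft beaker): beaker=8 clay=1 iron=3
After 11 (gather 2 iron): beaker=8 clay=1 iron=5
After 12 (gather 2 iron): beaker=8 clay=1 iron=7
After 13 (gather 3 cobalt): beaker=8 clay=1 cobalt=3 iron=7
After 14 (craft bottle): beaker=8 bottle=1 clay=1 cobalt=1 iron=5
After 15 (consume 8 beaker): bottle=1 clay=1 cobalt=1 iron=5
After 16 (gather 1 iron): bottle=1 clay=1 cobalt=1 iron=6
After 17 (gather 5 clay): bottle=1 clay=6 cobalt=1 iron=6
After 18 (gather 3 clay): bottle=1 clay=9 cobalt=1 iron=6
After 19 (craft beaker): beaker=3 bottle=1 clay=7 cobalt=1 iron=6
After 20 (craft beaker): beaker=6 bottle=1 clay=5 cobalt=1 iron=6
After 21 (craft beaker): beaker=9 bottle=1 clay=3 cobalt=1 iron=6
After 22 (craft beaker): beaker=12 bottle=1 clay=1 cobalt=1 iron=6

Answer: beaker=12 bottle=1 clay=1 cobalt=1 iron=6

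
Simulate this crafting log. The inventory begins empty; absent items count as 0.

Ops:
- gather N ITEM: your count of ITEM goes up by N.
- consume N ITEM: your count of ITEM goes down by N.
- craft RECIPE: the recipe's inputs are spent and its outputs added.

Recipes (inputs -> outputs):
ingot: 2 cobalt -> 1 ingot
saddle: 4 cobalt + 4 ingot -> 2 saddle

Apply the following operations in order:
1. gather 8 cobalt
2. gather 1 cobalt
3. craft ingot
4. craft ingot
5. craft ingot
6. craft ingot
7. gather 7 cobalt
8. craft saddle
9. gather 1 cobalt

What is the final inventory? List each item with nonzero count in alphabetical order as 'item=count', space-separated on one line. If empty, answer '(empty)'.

After 1 (gather 8 cobalt): cobalt=8
After 2 (gather 1 cobalt): cobalt=9
After 3 (craft ingot): cobalt=7 ingot=1
After 4 (craft ingot): cobalt=5 ingot=2
After 5 (craft ingot): cobalt=3 ingot=3
After 6 (craft ingot): cobalt=1 ingot=4
After 7 (gather 7 cobalt): cobalt=8 ingot=4
After 8 (craft saddle): cobalt=4 saddle=2
After 9 (gather 1 cobalt): cobalt=5 saddle=2

Answer: cobalt=5 saddle=2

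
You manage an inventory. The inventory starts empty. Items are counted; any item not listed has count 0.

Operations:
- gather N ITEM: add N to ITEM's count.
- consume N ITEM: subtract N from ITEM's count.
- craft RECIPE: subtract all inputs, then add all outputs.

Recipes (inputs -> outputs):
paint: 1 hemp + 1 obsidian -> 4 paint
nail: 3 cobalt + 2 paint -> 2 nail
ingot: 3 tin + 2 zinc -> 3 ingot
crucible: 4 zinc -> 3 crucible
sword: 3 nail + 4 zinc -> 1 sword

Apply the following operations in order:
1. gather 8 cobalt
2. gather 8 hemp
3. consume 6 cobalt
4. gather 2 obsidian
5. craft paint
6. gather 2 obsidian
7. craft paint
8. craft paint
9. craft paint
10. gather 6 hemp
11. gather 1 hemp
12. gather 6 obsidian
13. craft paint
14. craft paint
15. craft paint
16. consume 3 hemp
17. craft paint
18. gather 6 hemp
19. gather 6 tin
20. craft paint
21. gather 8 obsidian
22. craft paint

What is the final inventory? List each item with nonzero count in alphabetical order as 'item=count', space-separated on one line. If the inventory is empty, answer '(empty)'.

After 1 (gather 8 cobalt): cobalt=8
After 2 (gather 8 hemp): cobalt=8 hemp=8
After 3 (consume 6 cobalt): cobalt=2 hemp=8
After 4 (gather 2 obsidian): cobalt=2 hemp=8 obsidian=2
After 5 (craft paint): cobalt=2 hemp=7 obsidian=1 paint=4
After 6 (gather 2 obsidian): cobalt=2 hemp=7 obsidian=3 paint=4
After 7 (craft paint): cobalt=2 hemp=6 obsidian=2 paint=8
After 8 (craft paint): cobalt=2 hemp=5 obsidian=1 paint=12
After 9 (craft paint): cobalt=2 hemp=4 paint=16
After 10 (gather 6 hemp): cobalt=2 hemp=10 paint=16
After 11 (gather 1 hemp): cobalt=2 hemp=11 paint=16
After 12 (gather 6 obsidian): cobalt=2 hemp=11 obsidian=6 paint=16
After 13 (craft paint): cobalt=2 hemp=10 obsidian=5 paint=20
After 14 (craft paint): cobalt=2 hemp=9 obsidian=4 paint=24
After 15 (craft paint): cobalt=2 hemp=8 obsidian=3 paint=28
After 16 (consume 3 hemp): cobalt=2 hemp=5 obsidian=3 paint=28
After 17 (craft paint): cobalt=2 hemp=4 obsidian=2 paint=32
After 18 (gather 6 hemp): cobalt=2 hemp=10 obsidian=2 paint=32
After 19 (gather 6 tin): cobalt=2 hemp=10 obsidian=2 paint=32 tin=6
After 20 (craft paint): cobalt=2 hemp=9 obsidian=1 paint=36 tin=6
After 21 (gather 8 obsidian): cobalt=2 hemp=9 obsidian=9 paint=36 tin=6
After 22 (craft paint): cobalt=2 hemp=8 obsidian=8 paint=40 tin=6

Answer: cobalt=2 hemp=8 obsidian=8 paint=40 tin=6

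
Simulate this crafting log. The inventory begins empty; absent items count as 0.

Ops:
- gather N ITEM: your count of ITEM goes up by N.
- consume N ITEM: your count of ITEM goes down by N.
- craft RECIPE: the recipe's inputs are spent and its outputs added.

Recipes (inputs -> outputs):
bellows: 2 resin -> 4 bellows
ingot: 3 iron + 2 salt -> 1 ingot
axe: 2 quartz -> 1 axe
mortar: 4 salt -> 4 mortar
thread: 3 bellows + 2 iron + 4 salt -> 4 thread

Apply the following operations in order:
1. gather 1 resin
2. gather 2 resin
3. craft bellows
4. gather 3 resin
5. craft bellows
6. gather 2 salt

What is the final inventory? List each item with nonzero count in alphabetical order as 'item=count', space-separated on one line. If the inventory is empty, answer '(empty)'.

Answer: bellows=8 resin=2 salt=2

Derivation:
After 1 (gather 1 resin): resin=1
After 2 (gather 2 resin): resin=3
After 3 (craft bellows): bellows=4 resin=1
After 4 (gather 3 resin): bellows=4 resin=4
After 5 (craft bellows): bellows=8 resin=2
After 6 (gather 2 salt): bellows=8 resin=2 salt=2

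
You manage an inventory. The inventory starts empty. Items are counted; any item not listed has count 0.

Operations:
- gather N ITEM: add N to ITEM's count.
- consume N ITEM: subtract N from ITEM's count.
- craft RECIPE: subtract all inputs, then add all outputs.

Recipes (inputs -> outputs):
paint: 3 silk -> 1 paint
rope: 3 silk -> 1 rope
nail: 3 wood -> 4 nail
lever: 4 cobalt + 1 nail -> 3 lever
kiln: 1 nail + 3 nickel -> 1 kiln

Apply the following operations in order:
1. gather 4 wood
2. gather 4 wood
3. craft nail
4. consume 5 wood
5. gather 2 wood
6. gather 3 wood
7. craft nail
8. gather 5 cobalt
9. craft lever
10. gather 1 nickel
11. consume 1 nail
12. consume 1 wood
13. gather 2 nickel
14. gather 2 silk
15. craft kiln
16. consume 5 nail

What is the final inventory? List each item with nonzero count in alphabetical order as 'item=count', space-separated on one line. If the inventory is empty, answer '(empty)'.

After 1 (gather 4 wood): wood=4
After 2 (gather 4 wood): wood=8
After 3 (craft nail): nail=4 wood=5
After 4 (consume 5 wood): nail=4
After 5 (gather 2 wood): nail=4 wood=2
After 6 (gather 3 wood): nail=4 wood=5
After 7 (craft nail): nail=8 wood=2
After 8 (gather 5 cobalt): cobalt=5 nail=8 wood=2
After 9 (craft lever): cobalt=1 lever=3 nail=7 wood=2
After 10 (gather 1 nickel): cobalt=1 lever=3 nail=7 nickel=1 wood=2
After 11 (consume 1 nail): cobalt=1 lever=3 nail=6 nickel=1 wood=2
After 12 (consume 1 wood): cobalt=1 lever=3 nail=6 nickel=1 wood=1
After 13 (gather 2 nickel): cobalt=1 lever=3 nail=6 nickel=3 wood=1
After 14 (gather 2 silk): cobalt=1 lever=3 nail=6 nickel=3 silk=2 wood=1
After 15 (craft kiln): cobalt=1 kiln=1 lever=3 nail=5 silk=2 wood=1
After 16 (consume 5 nail): cobalt=1 kiln=1 lever=3 silk=2 wood=1

Answer: cobalt=1 kiln=1 lever=3 silk=2 wood=1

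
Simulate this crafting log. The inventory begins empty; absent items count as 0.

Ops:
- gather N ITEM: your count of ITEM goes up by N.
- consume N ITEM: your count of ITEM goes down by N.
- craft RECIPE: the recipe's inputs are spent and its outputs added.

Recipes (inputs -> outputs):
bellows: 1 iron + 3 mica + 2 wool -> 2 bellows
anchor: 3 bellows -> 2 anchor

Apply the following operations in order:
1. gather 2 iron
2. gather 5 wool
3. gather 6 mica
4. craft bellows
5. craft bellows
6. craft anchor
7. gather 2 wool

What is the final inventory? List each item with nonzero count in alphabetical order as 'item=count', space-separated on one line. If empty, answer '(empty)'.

After 1 (gather 2 iron): iron=2
After 2 (gather 5 wool): iron=2 wool=5
After 3 (gather 6 mica): iron=2 mica=6 wool=5
After 4 (craft bellows): bellows=2 iron=1 mica=3 wool=3
After 5 (craft bellows): bellows=4 wool=1
After 6 (craft anchor): anchor=2 bellows=1 wool=1
After 7 (gather 2 wool): anchor=2 bellows=1 wool=3

Answer: anchor=2 bellows=1 wool=3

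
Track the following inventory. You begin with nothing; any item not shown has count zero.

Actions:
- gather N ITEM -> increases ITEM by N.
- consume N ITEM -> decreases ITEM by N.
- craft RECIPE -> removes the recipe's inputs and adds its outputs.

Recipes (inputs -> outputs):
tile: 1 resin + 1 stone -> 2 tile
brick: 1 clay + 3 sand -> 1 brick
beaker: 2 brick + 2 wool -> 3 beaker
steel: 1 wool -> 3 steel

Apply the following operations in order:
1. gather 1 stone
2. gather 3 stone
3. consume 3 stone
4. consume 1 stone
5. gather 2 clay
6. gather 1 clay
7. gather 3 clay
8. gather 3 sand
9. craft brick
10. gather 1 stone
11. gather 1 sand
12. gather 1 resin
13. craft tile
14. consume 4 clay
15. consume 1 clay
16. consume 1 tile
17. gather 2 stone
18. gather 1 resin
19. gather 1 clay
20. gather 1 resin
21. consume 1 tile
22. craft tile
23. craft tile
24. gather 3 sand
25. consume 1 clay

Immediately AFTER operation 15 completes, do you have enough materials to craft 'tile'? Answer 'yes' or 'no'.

After 1 (gather 1 stone): stone=1
After 2 (gather 3 stone): stone=4
After 3 (consume 3 stone): stone=1
After 4 (consume 1 stone): (empty)
After 5 (gather 2 clay): clay=2
After 6 (gather 1 clay): clay=3
After 7 (gather 3 clay): clay=6
After 8 (gather 3 sand): clay=6 sand=3
After 9 (craft brick): brick=1 clay=5
After 10 (gather 1 stone): brick=1 clay=5 stone=1
After 11 (gather 1 sand): brick=1 clay=5 sand=1 stone=1
After 12 (gather 1 resin): brick=1 clay=5 resin=1 sand=1 stone=1
After 13 (craft tile): brick=1 clay=5 sand=1 tile=2
After 14 (consume 4 clay): brick=1 clay=1 sand=1 tile=2
After 15 (consume 1 clay): brick=1 sand=1 tile=2

Answer: no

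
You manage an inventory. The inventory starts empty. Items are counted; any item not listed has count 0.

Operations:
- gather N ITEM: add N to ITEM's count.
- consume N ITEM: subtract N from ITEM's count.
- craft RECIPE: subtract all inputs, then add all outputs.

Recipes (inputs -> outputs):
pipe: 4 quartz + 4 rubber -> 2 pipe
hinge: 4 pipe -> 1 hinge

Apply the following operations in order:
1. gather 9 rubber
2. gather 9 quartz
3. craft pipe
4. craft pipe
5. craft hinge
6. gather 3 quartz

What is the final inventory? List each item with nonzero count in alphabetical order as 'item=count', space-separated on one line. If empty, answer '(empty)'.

Answer: hinge=1 quartz=4 rubber=1

Derivation:
After 1 (gather 9 rubber): rubber=9
After 2 (gather 9 quartz): quartz=9 rubber=9
After 3 (craft pipe): pipe=2 quartz=5 rubber=5
After 4 (craft pipe): pipe=4 quartz=1 rubber=1
After 5 (craft hinge): hinge=1 quartz=1 rubber=1
After 6 (gather 3 quartz): hinge=1 quartz=4 rubber=1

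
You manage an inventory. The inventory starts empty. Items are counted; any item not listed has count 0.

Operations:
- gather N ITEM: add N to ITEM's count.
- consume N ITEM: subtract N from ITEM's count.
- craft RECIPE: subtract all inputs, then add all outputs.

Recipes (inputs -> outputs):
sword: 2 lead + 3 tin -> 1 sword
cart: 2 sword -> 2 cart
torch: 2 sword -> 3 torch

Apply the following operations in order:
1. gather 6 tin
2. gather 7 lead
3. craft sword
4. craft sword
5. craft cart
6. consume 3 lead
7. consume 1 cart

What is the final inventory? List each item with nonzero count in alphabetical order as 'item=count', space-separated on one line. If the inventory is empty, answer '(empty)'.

After 1 (gather 6 tin): tin=6
After 2 (gather 7 lead): lead=7 tin=6
After 3 (craft sword): lead=5 sword=1 tin=3
After 4 (craft sword): lead=3 sword=2
After 5 (craft cart): cart=2 lead=3
After 6 (consume 3 lead): cart=2
After 7 (consume 1 cart): cart=1

Answer: cart=1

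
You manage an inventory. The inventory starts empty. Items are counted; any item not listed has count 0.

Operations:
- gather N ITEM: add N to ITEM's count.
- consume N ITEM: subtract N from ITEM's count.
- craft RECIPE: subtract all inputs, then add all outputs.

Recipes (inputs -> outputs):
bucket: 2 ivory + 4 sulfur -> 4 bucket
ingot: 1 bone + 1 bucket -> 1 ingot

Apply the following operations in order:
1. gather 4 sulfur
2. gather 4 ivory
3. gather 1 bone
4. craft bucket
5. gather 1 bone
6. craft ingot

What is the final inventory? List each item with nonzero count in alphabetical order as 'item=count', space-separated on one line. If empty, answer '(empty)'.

After 1 (gather 4 sulfur): sulfur=4
After 2 (gather 4 ivory): ivory=4 sulfur=4
After 3 (gather 1 bone): bone=1 ivory=4 sulfur=4
After 4 (craft bucket): bone=1 bucket=4 ivory=2
After 5 (gather 1 bone): bone=2 bucket=4 ivory=2
After 6 (craft ingot): bone=1 bucket=3 ingot=1 ivory=2

Answer: bone=1 bucket=3 ingot=1 ivory=2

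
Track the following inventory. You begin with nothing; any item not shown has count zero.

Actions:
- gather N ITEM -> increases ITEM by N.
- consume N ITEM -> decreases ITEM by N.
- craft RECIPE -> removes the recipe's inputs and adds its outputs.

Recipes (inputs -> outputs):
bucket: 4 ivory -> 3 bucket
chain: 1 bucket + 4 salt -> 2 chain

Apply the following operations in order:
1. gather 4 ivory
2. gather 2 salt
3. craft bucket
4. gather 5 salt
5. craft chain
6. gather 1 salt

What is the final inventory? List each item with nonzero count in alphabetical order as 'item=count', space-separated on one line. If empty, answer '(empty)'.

Answer: bucket=2 chain=2 salt=4

Derivation:
After 1 (gather 4 ivory): ivory=4
After 2 (gather 2 salt): ivory=4 salt=2
After 3 (craft bucket): bucket=3 salt=2
After 4 (gather 5 salt): bucket=3 salt=7
After 5 (craft chain): bucket=2 chain=2 salt=3
After 6 (gather 1 salt): bucket=2 chain=2 salt=4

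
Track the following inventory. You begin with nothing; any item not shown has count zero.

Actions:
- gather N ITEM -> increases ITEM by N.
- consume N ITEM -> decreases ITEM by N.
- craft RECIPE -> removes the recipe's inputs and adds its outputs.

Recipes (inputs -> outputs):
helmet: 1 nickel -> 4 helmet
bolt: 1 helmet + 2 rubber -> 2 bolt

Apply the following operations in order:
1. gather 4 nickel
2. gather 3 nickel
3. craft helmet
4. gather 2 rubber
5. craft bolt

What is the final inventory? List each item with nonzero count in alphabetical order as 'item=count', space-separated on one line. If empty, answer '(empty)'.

After 1 (gather 4 nickel): nickel=4
After 2 (gather 3 nickel): nickel=7
After 3 (craft helmet): helmet=4 nickel=6
After 4 (gather 2 rubber): helmet=4 nickel=6 rubber=2
After 5 (craft bolt): bolt=2 helmet=3 nickel=6

Answer: bolt=2 helmet=3 nickel=6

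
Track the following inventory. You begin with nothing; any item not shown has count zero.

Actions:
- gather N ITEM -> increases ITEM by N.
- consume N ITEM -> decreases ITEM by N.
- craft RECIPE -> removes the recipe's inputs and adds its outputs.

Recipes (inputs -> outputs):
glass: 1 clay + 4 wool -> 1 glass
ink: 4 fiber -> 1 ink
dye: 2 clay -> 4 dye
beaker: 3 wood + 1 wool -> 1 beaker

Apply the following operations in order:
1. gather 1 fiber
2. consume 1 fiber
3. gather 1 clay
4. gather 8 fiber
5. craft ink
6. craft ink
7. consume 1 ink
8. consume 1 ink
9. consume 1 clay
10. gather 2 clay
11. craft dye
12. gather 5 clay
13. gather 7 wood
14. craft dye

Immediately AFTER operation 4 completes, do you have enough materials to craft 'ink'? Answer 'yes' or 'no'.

After 1 (gather 1 fiber): fiber=1
After 2 (consume 1 fiber): (empty)
After 3 (gather 1 clay): clay=1
After 4 (gather 8 fiber): clay=1 fiber=8

Answer: yes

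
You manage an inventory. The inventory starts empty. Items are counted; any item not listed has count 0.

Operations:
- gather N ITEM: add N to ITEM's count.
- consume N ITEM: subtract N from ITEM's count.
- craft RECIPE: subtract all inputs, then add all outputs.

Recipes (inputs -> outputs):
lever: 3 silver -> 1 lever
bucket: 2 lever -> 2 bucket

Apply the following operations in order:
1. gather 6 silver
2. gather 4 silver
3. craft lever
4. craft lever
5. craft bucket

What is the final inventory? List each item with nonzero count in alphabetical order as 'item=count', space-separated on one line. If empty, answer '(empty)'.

After 1 (gather 6 silver): silver=6
After 2 (gather 4 silver): silver=10
After 3 (craft lever): lever=1 silver=7
After 4 (craft lever): lever=2 silver=4
After 5 (craft bucket): bucket=2 silver=4

Answer: bucket=2 silver=4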